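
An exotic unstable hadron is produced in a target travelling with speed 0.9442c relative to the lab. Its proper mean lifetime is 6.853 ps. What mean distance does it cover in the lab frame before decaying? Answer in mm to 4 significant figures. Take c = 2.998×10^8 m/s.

d ≈ 5.890 mm

γ = 1/√(1 − 0.9442²) = 3.03607
Dilated lifetime: Δt = γτ₀ = 3.03607 × 6.853 ps = 20.8062 ps
d = vΔt = 0.9442c × 20.8062 ps = 2.83071×10^8 m/s × 2.08062×10^-11 s = 5.890 mm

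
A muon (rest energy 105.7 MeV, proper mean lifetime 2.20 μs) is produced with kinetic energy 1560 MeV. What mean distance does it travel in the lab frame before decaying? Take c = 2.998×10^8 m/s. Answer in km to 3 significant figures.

γ = 1 + K/(m₀c²) = 1 + 1560/105.7 = 15.759
β = √(1 − 1/γ²) = 0.99798
Dilated lifetime: γτ₀ = 15.759 × 2.20 μs = 34.669 μs
d = βc·γτ₀ = 0.99798 × (2.998×10^8 m/s) × 3.4669×10^-5 s = 10.4 km

d ≈ 10.4 km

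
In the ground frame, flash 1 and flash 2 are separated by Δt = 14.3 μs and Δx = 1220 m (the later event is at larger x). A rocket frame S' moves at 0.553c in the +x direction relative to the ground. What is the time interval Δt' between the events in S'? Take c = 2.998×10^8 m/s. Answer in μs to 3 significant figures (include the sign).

Δt' ≈ 14.5 μs

γ = 1/√(1 − 0.553²) = 1.2002
Δt' = γ(Δt − vΔx/c²) = 1.2002 × (14.3 μs − 0.553×1220 m / (2.998×10^8 m/s))
= 1.2002 × (12.050 μs) = 14.5 μs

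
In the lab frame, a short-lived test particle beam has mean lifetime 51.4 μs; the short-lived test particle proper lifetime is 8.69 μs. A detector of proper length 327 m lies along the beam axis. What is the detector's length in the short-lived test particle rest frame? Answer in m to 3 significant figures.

L ≈ 55.3 m

Time dilation ⇒ γ = Δt/τ₀ = 51.4/8.69 = 5.9148
Length contraction: L = L₀/γ = 327/5.9148 = 55.3 m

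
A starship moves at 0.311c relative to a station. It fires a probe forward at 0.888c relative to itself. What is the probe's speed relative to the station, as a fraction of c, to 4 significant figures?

u ≈ 0.9395c

Relativistic velocity addition: u = (u' + v)/(1 + u'v/c²)
= (0.888 + 0.311)/(1 + 0.888×0.311) = 1.199/1.27617 = 0.9395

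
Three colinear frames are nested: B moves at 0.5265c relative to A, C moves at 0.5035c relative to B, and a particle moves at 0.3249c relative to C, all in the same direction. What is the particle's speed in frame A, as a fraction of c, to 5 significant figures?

u ≈ 0.90079c

Compose boost 2: (0.5035 + 0.5265)/(1 + 0.5035×0.5265) = 1.0300/1.265093 = 0.8141696
Compose boost 3: (0.3249 + 0.8141696)/(1 + 0.3249×0.8141696) = 1.139070/1.264524 = 0.90079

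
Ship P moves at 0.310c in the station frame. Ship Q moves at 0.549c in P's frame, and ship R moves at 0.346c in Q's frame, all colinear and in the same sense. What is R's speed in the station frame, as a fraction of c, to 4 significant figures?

u ≈ 0.8613c

Compose boost 2: (0.549 + 0.310)/(1 + 0.549×0.310) = 0.8590/1.17019 = 0.734069
Compose boost 3: (0.346 + 0.734069)/(1 + 0.346×0.734069) = 1.08007/1.25399 = 0.8613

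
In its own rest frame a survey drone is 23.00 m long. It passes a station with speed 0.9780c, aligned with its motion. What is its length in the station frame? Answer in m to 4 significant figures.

L ≈ 4.798 m

γ = 1/√(1 − 0.9780²) = 4.79375
Length contraction: L = L₀/γ = 23.00/4.79375 = 4.798 m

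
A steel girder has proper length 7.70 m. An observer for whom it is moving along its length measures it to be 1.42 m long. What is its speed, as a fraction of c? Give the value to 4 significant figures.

γ = L₀/L = 7.70/1.42 = 5.42254
β = √(1 − 1/γ²) = 0.9828

β ≈ 0.9828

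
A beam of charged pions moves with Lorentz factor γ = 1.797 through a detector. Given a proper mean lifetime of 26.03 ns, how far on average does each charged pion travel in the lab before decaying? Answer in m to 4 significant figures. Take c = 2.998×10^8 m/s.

β = √(1 − 1/γ²) = √(1 − 1/1.797²) = 0.830859
Dilated lifetime: Δt = γτ₀ = 1.797 × 26.03 ns = 46.7759 ns
d = vΔt = 0.830859c × 46.7759 ns = 2.49092×10^8 m/s × 4.67759×10^-8 s = 11.65 m

d ≈ 11.65 m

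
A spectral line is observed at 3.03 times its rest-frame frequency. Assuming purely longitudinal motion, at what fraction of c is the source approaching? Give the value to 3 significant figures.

f_obs/f_src = √((1+β)/(1−β)) = 3.03  ⇒  (1+β)/(1−β) = 9.1809
β = |1 − D²|/(1 + D²) = |1 − 9.1809|/(1 + 9.1809) = 0.804

β ≈ 0.804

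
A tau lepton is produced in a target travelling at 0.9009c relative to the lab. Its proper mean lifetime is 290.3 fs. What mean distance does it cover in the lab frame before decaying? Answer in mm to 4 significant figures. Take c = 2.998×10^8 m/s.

γ = 1/√(1 − 0.9009²) = 2.30401
Dilated lifetime: Δt = γτ₀ = 2.30401 × 290.3 fs = 668.853 fs
d = vΔt = 0.9009c × 668.853 fs = 2.70090×10^8 m/s × 6.68853×10^-13 s = 0.1807 mm

d ≈ 0.1807 mm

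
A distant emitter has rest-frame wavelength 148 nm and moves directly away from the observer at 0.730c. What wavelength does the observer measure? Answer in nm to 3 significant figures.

Relativistic Doppler: λ_obs = λ_src √((1+β)/(1−β))
= 148 × √(1.7300/0.27000) = 148 × 2.5313 = 375 nm

λ_obs ≈ 375 nm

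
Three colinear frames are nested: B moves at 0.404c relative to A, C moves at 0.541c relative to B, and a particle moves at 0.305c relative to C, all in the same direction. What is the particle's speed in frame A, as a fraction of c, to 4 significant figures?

Compose boost 2: (0.541 + 0.404)/(1 + 0.541×0.404) = 0.9450/1.21856 = 0.775503
Compose boost 3: (0.305 + 0.775503)/(1 + 0.305×0.775503) = 1.08050/1.23653 = 0.8738

u ≈ 0.8738c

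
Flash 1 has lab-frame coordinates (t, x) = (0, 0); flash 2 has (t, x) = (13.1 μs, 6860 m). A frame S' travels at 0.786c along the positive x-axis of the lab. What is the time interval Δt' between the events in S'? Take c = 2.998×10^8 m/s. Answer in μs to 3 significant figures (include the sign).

γ = 1/√(1 − 0.786²) = 1.6175
Δt' = γ(Δt − vΔx/c²) = 1.6175 × (13.1 μs − 0.786×6860 m / (2.998×10^8 m/s))
= 1.6175 × (-4.8852 μs) = -7.90 μs

Δt' ≈ -7.90 μs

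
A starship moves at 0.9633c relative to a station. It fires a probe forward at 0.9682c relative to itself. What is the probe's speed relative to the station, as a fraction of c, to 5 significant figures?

u ≈ 0.99940c

Relativistic velocity addition: u = (u' + v)/(1 + u'v/c²)
= (0.9682 + 0.9633)/(1 + 0.9682×0.9633) = 1.9315/1.932667 = 0.99940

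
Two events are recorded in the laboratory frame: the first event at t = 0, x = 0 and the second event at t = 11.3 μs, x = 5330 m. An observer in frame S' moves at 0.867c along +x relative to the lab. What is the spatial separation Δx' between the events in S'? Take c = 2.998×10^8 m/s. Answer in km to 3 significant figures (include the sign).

Δx' ≈ 4.80 km

γ = 1/√(1 − 0.867²) = 2.0068
Δx' = γ(Δx − vΔt) = 2.0068 × (5330 m − 0.867×(2.998×10^8 m/s)×11.3×10^-6 s)
= 2.0068 × (2392.8 m) = 4.80 km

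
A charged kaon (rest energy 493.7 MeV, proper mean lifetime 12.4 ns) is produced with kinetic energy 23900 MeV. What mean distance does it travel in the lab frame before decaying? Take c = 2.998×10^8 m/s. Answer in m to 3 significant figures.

d ≈ 184 m

γ = 1 + K/(m₀c²) = 1 + 23900/493.7 = 49.410
β = √(1 − 1/γ²) = 0.99980
Dilated lifetime: γτ₀ = 49.410 × 12.4 ns = 612.68 ns
d = βc·γτ₀ = 0.99980 × (2.998×10^8 m/s) × 6.1268×10^-7 s = 184 m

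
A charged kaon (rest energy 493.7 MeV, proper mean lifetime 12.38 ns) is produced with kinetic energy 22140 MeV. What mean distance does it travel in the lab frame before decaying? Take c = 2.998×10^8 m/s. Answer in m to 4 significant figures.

d ≈ 170.1 m

γ = 1 + K/(m₀c²) = 1 + 22140/493.7 = 45.8450
β = √(1 − 1/γ²) = 0.999762
Dilated lifetime: γτ₀ = 45.8450 × 12.38 ns = 567.562 ns
d = βc·γτ₀ = 0.999762 × (2.998×10^8 m/s) × 5.67562×10^-7 s = 170.1 m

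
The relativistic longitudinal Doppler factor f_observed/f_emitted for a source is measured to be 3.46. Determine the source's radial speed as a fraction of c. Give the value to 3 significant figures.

f_obs/f_src = √((1+β)/(1−β)) = 3.46  ⇒  (1+β)/(1−β) = 11.972
β = |1 − D²|/(1 + D²) = |1 − 11.972|/(1 + 11.972) = 0.846

β ≈ 0.846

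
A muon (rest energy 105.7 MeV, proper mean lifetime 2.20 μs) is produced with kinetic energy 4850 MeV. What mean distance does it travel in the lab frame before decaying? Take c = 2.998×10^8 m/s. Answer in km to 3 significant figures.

d ≈ 30.9 km

γ = 1 + K/(m₀c²) = 1 + 4850/105.7 = 46.885
β = √(1 − 1/γ²) = 0.99977
Dilated lifetime: γτ₀ = 46.885 × 2.20 μs = 103.15 μs
d = βc·γτ₀ = 0.99977 × (2.998×10^8 m/s) × 0.00010315 s = 30.9 km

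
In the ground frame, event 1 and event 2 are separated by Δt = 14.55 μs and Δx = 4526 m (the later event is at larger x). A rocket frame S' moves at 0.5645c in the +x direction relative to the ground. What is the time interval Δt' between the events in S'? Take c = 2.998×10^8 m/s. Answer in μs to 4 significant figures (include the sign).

Δt' ≈ 7.303 μs

γ = 1/√(1 − 0.5645²) = 1.21149
Δt' = γ(Δt − vΔx/c²) = 1.21149 × (14.55 μs − 0.5645×4526 m / (2.998×10^8 m/s))
= 1.21149 × (6.02790 μs) = 7.303 μs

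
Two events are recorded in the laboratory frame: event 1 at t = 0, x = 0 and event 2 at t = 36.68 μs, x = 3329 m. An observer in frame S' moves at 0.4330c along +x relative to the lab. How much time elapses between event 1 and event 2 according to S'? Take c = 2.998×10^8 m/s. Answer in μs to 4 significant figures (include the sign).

Δt' ≈ 35.36 μs

γ = 1/√(1 − 0.4330²) = 1.10939
Δt' = γ(Δt − vΔx/c²) = 1.10939 × (36.68 μs − 0.4330×3329 m / (2.998×10^8 m/s))
= 1.10939 × (31.8719 μs) = 35.36 μs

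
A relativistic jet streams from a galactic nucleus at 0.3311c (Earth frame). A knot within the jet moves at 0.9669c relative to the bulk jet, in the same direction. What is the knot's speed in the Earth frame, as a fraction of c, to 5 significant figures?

u ≈ 0.98323c

Relativistic velocity addition: u = (u' + v)/(1 + u'v/c²)
= (0.9669 + 0.3311)/(1 + 0.9669×0.3311) = 1.2980/1.320141 = 0.98323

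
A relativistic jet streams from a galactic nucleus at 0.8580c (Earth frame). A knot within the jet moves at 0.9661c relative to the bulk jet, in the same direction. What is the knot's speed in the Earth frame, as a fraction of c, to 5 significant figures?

Relativistic velocity addition: u = (u' + v)/(1 + u'v/c²)
= (0.9661 + 0.8580)/(1 + 0.9661×0.8580) = 1.8241/1.828914 = 0.99737

u ≈ 0.99737c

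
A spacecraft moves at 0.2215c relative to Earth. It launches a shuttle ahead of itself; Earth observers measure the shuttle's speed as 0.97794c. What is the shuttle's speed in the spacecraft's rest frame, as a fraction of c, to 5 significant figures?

Inverse velocity addition: u' = (u − v)/(1 − uv/c²)
= (0.97794 − 0.2215)/(1 − 0.97794×0.2215) = 0.75644/0.7833863 = 0.96560

u' ≈ 0.96560c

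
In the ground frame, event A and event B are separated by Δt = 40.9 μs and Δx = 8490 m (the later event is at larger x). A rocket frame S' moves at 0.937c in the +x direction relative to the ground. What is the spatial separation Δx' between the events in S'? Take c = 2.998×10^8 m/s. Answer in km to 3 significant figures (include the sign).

γ = 1/√(1 − 0.937²) = 2.8626
Δx' = γ(Δx − vΔt) = 2.8626 × (8490 m − 0.937×(2.998×10^8 m/s)×40.9×10^-6 s)
= 2.8626 × (-2999.3 m) = -8.59 km

Δx' ≈ -8.59 km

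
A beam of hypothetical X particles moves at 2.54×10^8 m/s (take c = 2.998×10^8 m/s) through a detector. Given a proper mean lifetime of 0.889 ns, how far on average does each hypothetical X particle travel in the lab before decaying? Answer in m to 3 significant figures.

d ≈ 0.425 m

β = v/c = 2.54×10^8 / 2.998×10^8 = 0.84723
γ = 1/√(1 − 0.84723²) = 1.8824
Dilated lifetime: Δt = γτ₀ = 1.8824 × 0.889 ns = 1.6735 ns
d = vΔt = 0.84723c × 1.6735 ns = 2.5400×10^8 m/s × 1.6735×10^-9 s = 0.425 m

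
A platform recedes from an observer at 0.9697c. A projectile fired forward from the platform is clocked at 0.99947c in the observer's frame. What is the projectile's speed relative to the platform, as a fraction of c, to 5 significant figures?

Inverse velocity addition: u' = (u − v)/(1 − uv/c²)
= (0.99947 − 0.9697)/(1 − 0.99947×0.9697) = 0.029770/0.03081394 = 0.96612

u' ≈ 0.96612c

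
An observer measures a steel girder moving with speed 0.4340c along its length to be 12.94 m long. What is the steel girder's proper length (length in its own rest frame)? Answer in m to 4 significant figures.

L₀ ≈ 14.36 m

γ = 1/√(1 − 0.4340²) = 1.10999
L₀ = γL = 1.10999 × 12.94 = 14.36 m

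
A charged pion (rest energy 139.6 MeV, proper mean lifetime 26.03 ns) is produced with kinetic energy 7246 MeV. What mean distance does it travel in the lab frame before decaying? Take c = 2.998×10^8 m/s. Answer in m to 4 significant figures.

d ≈ 412.8 m

γ = 1 + K/(m₀c²) = 1 + 7246/139.6 = 52.9054
β = √(1 − 1/γ²) = 0.999821
Dilated lifetime: γτ₀ = 52.9054 × 26.03 ns = 1377.13 ns
d = βc·γτ₀ = 0.999821 × (2.998×10^8 m/s) × 1.37713×10^-6 s = 412.8 m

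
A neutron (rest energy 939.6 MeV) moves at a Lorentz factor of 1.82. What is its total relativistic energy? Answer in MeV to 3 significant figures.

E ≈ 1710 MeV

γ = 1.82 (given)
E = γm₀c² = 1.82 × 939.6 MeV = 1710 MeV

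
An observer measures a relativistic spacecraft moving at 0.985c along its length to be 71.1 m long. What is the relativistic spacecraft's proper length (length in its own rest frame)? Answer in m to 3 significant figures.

L₀ ≈ 412 m

γ = 1/√(1 − 0.985²) = 5.7953
L₀ = γL = 5.7953 × 71.1 = 412 m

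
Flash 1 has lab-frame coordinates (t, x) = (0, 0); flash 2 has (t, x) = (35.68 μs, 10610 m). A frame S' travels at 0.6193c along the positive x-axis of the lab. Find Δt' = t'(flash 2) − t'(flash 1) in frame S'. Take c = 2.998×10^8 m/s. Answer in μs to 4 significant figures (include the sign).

Δt' ≈ 17.53 μs

γ = 1/√(1 − 0.6193²) = 1.27363
Δt' = γ(Δt − vΔx/c²) = 1.27363 × (35.68 μs − 0.6193×10610 m / (2.998×10^8 m/s))
= 1.27363 × (13.7628 μs) = 17.53 μs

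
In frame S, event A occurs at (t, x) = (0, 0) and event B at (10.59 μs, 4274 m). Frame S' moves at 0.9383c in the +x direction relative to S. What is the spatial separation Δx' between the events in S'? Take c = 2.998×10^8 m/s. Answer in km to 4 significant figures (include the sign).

γ = 1/√(1 − 0.9383²) = 2.89166
Δx' = γ(Δx − vΔt) = 2.89166 × (4274 m − 0.9383×(2.998×10^8 m/s)×10.59×10^-6 s)
= 2.89166 × (1295.01 m) = 3.745 km

Δx' ≈ 3.745 km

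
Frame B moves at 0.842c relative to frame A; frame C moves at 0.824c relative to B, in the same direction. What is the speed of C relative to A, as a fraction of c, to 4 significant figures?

u ≈ 0.9836c

Compose boost 2: (0.824 + 0.842)/(1 + 0.824×0.842) = 1.666/1.69381 = 0.9836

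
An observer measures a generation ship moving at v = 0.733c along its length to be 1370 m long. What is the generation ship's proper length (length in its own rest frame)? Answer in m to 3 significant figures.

L₀ ≈ 2010 m

γ = 1/√(1 − 0.733²) = 1.4701
L₀ = γL = 1.4701 × 1370 = 2010 m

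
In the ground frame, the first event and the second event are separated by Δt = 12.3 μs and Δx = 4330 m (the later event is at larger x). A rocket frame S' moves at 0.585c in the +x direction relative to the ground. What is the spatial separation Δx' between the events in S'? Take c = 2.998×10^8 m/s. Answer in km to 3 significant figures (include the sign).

γ = 1/√(1 − 0.585²) = 1.2330
Δx' = γ(Δx − vΔt) = 1.2330 × (4330 m − 0.585×(2.998×10^8 m/s)×12.3×10^-6 s)
= 1.2330 × (2172.8 m) = 2.68 km

Δx' ≈ 2.68 km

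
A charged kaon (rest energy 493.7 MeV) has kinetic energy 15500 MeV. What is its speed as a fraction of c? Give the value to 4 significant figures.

β ≈ 0.9995

γ = 1 + K/(m₀c²) = 1 + 15500/493.7 = 32.3956
β = √(1 − 1/γ²) = 0.9995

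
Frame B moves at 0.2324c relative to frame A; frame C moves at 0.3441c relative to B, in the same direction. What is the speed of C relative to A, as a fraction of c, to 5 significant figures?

u ≈ 0.53381c

Compose boost 2: (0.3441 + 0.2324)/(1 + 0.3441×0.2324) = 0.57650/1.079969 = 0.53381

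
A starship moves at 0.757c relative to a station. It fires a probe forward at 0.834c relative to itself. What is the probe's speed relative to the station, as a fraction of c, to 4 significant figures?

Relativistic velocity addition: u = (u' + v)/(1 + u'v/c²)
= (0.834 + 0.757)/(1 + 0.834×0.757) = 1.591/1.63134 = 0.9753

u ≈ 0.9753c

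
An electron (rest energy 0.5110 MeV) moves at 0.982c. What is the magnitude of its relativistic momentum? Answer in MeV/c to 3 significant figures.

γ = 1/√(1 − 0.982²) = 5.2943
p = γβm₀c = 5.2943 × 0.982 × 0.5110 MeV/c = 2.66 MeV/c

p ≈ 2.66 MeV/c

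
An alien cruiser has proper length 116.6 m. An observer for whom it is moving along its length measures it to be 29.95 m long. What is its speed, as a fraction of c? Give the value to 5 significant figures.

γ = L₀/L = 116.6/29.95 = 3.893155
β = √(1 − 1/γ²) = 0.96645

β ≈ 0.96645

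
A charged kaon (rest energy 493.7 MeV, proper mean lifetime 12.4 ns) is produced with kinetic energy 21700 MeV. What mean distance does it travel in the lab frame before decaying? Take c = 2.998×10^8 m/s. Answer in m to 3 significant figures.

d ≈ 167 m

γ = 1 + K/(m₀c²) = 1 + 21700/493.7 = 44.954
β = √(1 − 1/γ²) = 0.99975
Dilated lifetime: γτ₀ = 44.954 × 12.4 ns = 557.43 ns
d = βc·γτ₀ = 0.99975 × (2.998×10^8 m/s) × 5.5743×10^-7 s = 167 m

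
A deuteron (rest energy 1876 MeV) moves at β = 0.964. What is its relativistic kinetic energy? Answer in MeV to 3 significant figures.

γ = 1/√(1 − 0.964²) = 3.7608
K = (γ − 1)m₀c² = (3.7608 − 1) × 1876 MeV = 2.7608 × 1876 MeV = 5180 MeV

K ≈ 5180 MeV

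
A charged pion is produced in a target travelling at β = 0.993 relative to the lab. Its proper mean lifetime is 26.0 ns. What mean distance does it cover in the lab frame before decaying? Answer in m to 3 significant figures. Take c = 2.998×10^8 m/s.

γ = 1/√(1 − 0.993²) = 8.4664
Dilated lifetime: Δt = γτ₀ = 8.4664 × 26.0 ns = 220.13 ns
d = vΔt = 0.993c × 220.13 ns = 2.9770×10^8 m/s × 2.2013×10^-7 s = 65.5 m

d ≈ 65.5 m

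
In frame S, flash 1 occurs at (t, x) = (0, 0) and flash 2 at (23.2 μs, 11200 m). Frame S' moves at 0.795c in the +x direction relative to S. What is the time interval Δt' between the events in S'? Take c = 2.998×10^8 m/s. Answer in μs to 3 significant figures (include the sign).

Δt' ≈ -10.7 μs

γ = 1/√(1 − 0.795²) = 1.6485
Δt' = γ(Δt − vΔx/c²) = 1.6485 × (23.2 μs − 0.795×11200 m / (2.998×10^8 m/s))
= 1.6485 × (-6.4998 μs) = -10.7 μs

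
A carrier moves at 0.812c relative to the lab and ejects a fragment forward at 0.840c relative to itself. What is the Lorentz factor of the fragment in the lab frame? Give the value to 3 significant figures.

u_lab = (0.840 + 0.812)/(1 + 0.840×0.812) = 1.652/1.68208 = 0.982117
γ = 1/√(1 − 0.982117²) = 5.31

γ ≈ 5.31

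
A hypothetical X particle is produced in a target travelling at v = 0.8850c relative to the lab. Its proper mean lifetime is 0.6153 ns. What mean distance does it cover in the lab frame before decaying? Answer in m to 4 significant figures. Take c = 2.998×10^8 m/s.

γ = 1/√(1 − 0.8850²) = 2.14781
Dilated lifetime: Δt = γτ₀ = 2.14781 × 0.6153 ns = 1.32155 ns
d = vΔt = 0.8850c × 1.32155 ns = 2.65323×10^8 m/s × 1.32155×10^-9 s = 0.3506 m

d ≈ 0.3506 m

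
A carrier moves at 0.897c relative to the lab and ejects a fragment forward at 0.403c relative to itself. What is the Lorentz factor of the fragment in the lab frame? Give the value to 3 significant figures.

u_lab = (0.403 + 0.897)/(1 + 0.403×0.897) = 1.300/1.36149 = 0.954836
γ = 1/√(1 − 0.954836²) = 3.37

γ ≈ 3.37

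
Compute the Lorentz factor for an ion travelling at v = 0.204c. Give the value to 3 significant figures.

γ ≈ 1.02

γ = 1/√(1 − β²) = 1/√(1 − 0.204²) = 1/√(0.95838) = 1.02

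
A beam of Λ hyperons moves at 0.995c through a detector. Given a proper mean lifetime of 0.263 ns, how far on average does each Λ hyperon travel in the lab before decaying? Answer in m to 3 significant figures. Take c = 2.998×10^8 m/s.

d ≈ 0.786 m

γ = 1/√(1 − 0.995²) = 10.013
Dilated lifetime: Δt = γτ₀ = 10.013 × 0.263 ns = 2.6333 ns
d = vΔt = 0.995c × 2.6333 ns = 2.9830×10^8 m/s × 2.6333×10^-9 s = 0.786 m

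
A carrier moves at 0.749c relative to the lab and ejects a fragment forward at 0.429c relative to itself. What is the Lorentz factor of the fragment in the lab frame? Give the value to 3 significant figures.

u_lab = (0.429 + 0.749)/(1 + 0.429×0.749) = 1.178/1.32132 = 0.891532
γ = 1/√(1 − 0.891532²) = 2.21

γ ≈ 2.21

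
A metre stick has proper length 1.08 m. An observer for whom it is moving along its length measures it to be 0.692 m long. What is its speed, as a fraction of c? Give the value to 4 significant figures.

β ≈ 0.7678

γ = L₀/L = 1.08/0.692 = 1.56069
β = √(1 − 1/γ²) = 0.7678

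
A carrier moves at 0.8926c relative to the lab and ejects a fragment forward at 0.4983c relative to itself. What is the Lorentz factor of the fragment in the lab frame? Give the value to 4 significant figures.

γ ≈ 3.696

u_lab = (0.4983 + 0.8926)/(1 + 0.4983×0.8926) = 1.3909/1.444783 = 0.9627054
γ = 1/√(1 − 0.9627054²) = 3.696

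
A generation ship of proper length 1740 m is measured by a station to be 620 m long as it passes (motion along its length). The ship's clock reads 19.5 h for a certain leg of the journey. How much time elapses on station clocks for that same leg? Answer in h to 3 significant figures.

Δt ≈ 54.7 h

Length contraction ⇒ γ = L₀/L = 1740/620 = 2.8065
Time dilation: Δt = γτ₀ = 2.8065 × 19.5 h = 54.7 h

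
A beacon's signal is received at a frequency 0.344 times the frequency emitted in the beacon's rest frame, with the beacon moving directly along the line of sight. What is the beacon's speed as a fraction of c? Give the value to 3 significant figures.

β ≈ 0.788

f_obs/f_src = √((1−β)/(1+β)) = 0.344  ⇒  (1−β)/(1+β) = 0.11834
β = |1 − D²|/(1 + D²) = |1 − 0.11834|/(1 + 0.11834) = 0.788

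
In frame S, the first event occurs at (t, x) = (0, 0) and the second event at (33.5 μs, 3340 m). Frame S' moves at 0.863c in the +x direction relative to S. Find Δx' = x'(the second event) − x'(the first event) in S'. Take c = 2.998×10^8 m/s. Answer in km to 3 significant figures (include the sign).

γ = 1/√(1 − 0.863²) = 1.9794
Δx' = γ(Δx − vΔt) = 1.9794 × (3340 m − 0.863×(2.998×10^8 m/s)×33.5×10^-6 s)
= 1.9794 × (-5327.4 m) = -10.5 km

Δx' ≈ -10.5 km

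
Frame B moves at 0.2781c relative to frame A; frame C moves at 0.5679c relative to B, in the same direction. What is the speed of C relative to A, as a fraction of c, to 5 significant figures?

u ≈ 0.73061c

Compose boost 2: (0.5679 + 0.2781)/(1 + 0.5679×0.2781) = 0.84600/1.157933 = 0.73061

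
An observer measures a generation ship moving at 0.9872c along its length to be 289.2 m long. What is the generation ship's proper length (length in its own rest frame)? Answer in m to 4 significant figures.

L₀ ≈ 1813 m

γ = 1/√(1 − 0.9872²) = 6.27010
L₀ = γL = 6.27010 × 289.2 = 1813 m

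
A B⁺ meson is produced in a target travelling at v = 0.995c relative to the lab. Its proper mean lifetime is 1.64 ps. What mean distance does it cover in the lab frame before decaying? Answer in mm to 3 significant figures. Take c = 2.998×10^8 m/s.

d ≈ 4.90 mm

γ = 1/√(1 − 0.995²) = 10.013
Dilated lifetime: Δt = γτ₀ = 10.013 × 1.64 ps = 16.421 ps
d = vΔt = 0.995c × 16.421 ps = 2.9830×10^8 m/s × 1.6421×10^-11 s = 4.90 mm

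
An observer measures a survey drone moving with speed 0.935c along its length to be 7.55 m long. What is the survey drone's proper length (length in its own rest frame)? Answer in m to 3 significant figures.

γ = 1/√(1 − 0.935²) = 2.8197
L₀ = γL = 2.8197 × 7.55 = 21.3 m

L₀ ≈ 21.3 m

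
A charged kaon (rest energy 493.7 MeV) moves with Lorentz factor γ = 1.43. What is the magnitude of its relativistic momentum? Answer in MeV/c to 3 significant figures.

β = √(1 − 1/γ²) = √(1 − 1/1.43²) = 0.71483
p = γβm₀c = 1.43 × 0.71483 × 493.7 MeV/c = 505 MeV/c

p ≈ 505 MeV/c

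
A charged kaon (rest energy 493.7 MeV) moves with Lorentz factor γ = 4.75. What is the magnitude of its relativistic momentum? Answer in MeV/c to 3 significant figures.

β = √(1 − 1/γ²) = √(1 − 1/4.75²) = 0.97759
p = γβm₀c = 4.75 × 0.97759 × 493.7 MeV/c = 2290 MeV/c

p ≈ 2290 MeV/c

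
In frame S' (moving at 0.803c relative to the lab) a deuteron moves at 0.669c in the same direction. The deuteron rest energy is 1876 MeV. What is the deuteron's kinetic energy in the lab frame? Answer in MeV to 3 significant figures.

K ≈ 4630 MeV

u_lab = (0.669 + 0.803)/(1 + 0.669×0.803) = 0.957581
γ = 1/√(1 − 0.957581²) = 3.4702
K = (γ − 1)m₀c² = (3.4702 − 1) × 1876 = 2.4702 × 1876 = 4630 MeV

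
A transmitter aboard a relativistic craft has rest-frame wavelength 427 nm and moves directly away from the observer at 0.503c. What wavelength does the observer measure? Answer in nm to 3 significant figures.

λ_obs ≈ 743 nm

Relativistic Doppler: λ_obs = λ_src √((1+β)/(1−β))
= 427 × √(1.5030/0.49700) = 427 × 1.7390 = 743 nm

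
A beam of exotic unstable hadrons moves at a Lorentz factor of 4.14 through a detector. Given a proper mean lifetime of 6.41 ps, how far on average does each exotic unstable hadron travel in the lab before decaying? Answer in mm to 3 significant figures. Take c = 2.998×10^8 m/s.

d ≈ 7.72 mm

β = √(1 − 1/γ²) = √(1 − 1/4.14²) = 0.97039
Dilated lifetime: Δt = γτ₀ = 4.14 × 6.41 ps = 26.537 ps
d = vΔt = 0.97039c × 26.537 ps = 2.9092×10^8 m/s × 2.6537×10^-11 s = 7.72 mm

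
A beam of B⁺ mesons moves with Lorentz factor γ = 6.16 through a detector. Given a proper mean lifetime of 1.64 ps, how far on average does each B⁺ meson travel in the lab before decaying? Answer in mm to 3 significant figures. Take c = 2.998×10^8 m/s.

β = √(1 − 1/γ²) = √(1 − 1/6.16²) = 0.98674
Dilated lifetime: Δt = γτ₀ = 6.16 × 1.64 ps = 10.102 ps
d = vΔt = 0.98674c × 10.102 ps = 2.9582×10^8 m/s × 1.0102×10^-11 s = 2.99 mm

d ≈ 2.99 mm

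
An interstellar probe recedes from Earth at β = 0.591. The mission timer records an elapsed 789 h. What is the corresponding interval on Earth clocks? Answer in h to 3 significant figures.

Δt ≈ 978 h

γ = 1/√(1 − 0.591²) = 1.2397
Time dilation: Δt = γτ₀ = 1.2397 × 789 h = 978 h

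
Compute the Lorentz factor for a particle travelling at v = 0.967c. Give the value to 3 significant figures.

γ = 1/√(1 − β²) = 1/√(1 − 0.967²) = 1/√(0.064911) = 3.93

γ ≈ 3.93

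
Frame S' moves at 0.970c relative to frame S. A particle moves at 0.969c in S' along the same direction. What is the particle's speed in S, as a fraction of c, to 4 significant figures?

u ≈ 0.9995c

Relativistic velocity addition: u = (u' + v)/(1 + u'v/c²)
= (0.969 + 0.970)/(1 + 0.969×0.970) = 1.939/1.93993 = 0.9995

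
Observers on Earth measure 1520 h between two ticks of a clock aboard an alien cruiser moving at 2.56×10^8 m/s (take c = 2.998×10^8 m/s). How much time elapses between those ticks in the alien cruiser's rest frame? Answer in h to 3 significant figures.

τ₀ ≈ 791 h

β = v/c = 2.56×10^8 / 2.998×10^8 = 0.85390
γ = 1/√(1 − 0.85390²) = 1.9215
Proper time: τ₀ = Δt/γ = 1520/1.9215 = 791 h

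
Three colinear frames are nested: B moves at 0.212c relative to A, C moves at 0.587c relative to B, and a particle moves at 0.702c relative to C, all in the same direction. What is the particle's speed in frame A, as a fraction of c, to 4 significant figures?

Compose boost 2: (0.587 + 0.212)/(1 + 0.587×0.212) = 0.7990/1.12444 = 0.710573
Compose boost 3: (0.702 + 0.710573)/(1 + 0.702×0.710573) = 1.41257/1.49882 = 0.9425

u ≈ 0.9425c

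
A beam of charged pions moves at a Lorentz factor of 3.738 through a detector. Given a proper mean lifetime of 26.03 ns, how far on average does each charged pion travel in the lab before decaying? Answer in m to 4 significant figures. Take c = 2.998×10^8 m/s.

d ≈ 28.11 m

β = √(1 − 1/γ²) = √(1 − 1/3.738²) = 0.963552
Dilated lifetime: Δt = γτ₀ = 3.738 × 26.03 ns = 97.3001 ns
d = vΔt = 0.963552c × 97.3001 ns = 2.88873×10^8 m/s × 9.73001×10^-8 s = 28.11 m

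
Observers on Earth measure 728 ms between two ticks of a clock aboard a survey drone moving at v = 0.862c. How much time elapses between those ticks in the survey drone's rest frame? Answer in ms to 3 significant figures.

τ₀ ≈ 369 ms

γ = 1/√(1 − 0.862²) = 1.9727
Proper time: τ₀ = Δt/γ = 728/1.9727 = 369 ms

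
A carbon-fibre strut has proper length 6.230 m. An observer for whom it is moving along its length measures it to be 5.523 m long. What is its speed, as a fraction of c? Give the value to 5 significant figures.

β ≈ 0.46270

γ = L₀/L = 6.230/5.523 = 1.128010
β = √(1 − 1/γ²) = 0.46270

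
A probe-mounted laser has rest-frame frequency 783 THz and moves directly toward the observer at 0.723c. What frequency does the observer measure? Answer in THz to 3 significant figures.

Relativistic Doppler: f_obs = f_src √((1+β)/(1−β))
= 783 × √(1.7230/0.27700) = 783 × 2.4940 = 1950 THz

f_obs ≈ 1950 THz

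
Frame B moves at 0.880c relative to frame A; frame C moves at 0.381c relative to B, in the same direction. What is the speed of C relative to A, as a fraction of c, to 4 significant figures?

u ≈ 0.9444c

Compose boost 2: (0.381 + 0.880)/(1 + 0.381×0.880) = 1.261/1.33528 = 0.9444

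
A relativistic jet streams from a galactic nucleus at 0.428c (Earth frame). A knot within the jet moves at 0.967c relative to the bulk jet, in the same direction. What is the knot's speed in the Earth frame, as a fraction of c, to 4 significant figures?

Relativistic velocity addition: u = (u' + v)/(1 + u'v/c²)
= (0.967 + 0.428)/(1 + 0.967×0.428) = 1.395/1.41388 = 0.9866

u ≈ 0.9866c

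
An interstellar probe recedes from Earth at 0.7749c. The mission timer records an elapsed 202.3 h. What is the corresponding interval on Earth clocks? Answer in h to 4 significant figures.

γ = 1/√(1 − 0.7749²) = 1.58207
Time dilation: Δt = γτ₀ = 1.58207 × 202.3 h = 320.1 h

Δt ≈ 320.1 h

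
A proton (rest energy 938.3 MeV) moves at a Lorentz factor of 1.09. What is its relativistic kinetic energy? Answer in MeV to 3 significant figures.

K ≈ 84.4 MeV

γ = 1.09 (given)
K = (γ − 1)m₀c² = (1.09 − 1) × 938.3 MeV = 0.090000 × 938.3 MeV = 84.4 MeV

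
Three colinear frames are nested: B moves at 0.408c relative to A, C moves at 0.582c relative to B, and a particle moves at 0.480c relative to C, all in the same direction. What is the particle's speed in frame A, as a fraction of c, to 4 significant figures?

u ≈ 0.9249c

Compose boost 2: (0.582 + 0.408)/(1 + 0.582×0.408) = 0.9900/1.23746 = 0.800028
Compose boost 3: (0.480 + 0.800028)/(1 + 0.480×0.800028) = 1.28003/1.38401 = 0.9249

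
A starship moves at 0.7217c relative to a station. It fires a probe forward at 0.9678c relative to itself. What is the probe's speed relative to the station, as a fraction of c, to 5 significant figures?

Relativistic velocity addition: u = (u' + v)/(1 + u'v/c²)
= (0.9678 + 0.7217)/(1 + 0.9678×0.7217) = 1.6895/1.698461 = 0.99472

u ≈ 0.99472c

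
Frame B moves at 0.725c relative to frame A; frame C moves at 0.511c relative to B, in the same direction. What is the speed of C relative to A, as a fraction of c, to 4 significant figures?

Compose boost 2: (0.511 + 0.725)/(1 + 0.511×0.725) = 1.236/1.37047 = 0.9019

u ≈ 0.9019c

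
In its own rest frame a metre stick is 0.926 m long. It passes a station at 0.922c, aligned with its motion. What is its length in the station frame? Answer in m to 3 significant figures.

γ = 1/√(1 − 0.922²) = 2.5827
Length contraction: L = L₀/γ = 0.926/2.5827 = 0.359 m

L ≈ 0.359 m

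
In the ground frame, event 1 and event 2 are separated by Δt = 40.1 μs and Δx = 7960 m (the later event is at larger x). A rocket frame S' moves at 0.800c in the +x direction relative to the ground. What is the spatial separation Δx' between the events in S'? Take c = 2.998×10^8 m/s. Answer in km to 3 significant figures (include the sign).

γ = 1/√(1 − 0.800²) = 1.6667
Δx' = γ(Δx − vΔt) = 1.6667 × (7960 m − 0.800×(2.998×10^8 m/s)×40.1×10^-6 s)
= 1.6667 × (-1657.6 m) = -2.76 km

Δx' ≈ -2.76 km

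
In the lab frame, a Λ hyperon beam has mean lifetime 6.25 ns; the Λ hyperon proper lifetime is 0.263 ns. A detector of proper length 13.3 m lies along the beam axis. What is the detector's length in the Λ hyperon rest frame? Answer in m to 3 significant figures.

Time dilation ⇒ γ = Δt/τ₀ = 6.25/0.263 = 23.764
Length contraction: L = L₀/γ = 13.3/23.764 = 0.560 m

L ≈ 0.560 m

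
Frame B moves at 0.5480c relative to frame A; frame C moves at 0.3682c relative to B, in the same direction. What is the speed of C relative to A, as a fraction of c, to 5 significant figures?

u ≈ 0.76237c

Compose boost 2: (0.3682 + 0.5480)/(1 + 0.3682×0.5480) = 0.91620/1.201774 = 0.76237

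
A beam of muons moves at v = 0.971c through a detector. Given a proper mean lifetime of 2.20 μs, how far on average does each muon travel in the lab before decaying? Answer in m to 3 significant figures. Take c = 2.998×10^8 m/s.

d ≈ 2680 m

γ = 1/√(1 − 0.971²) = 4.1827
Dilated lifetime: Δt = γτ₀ = 4.1827 × 2.20 μs = 9.2020 μs
d = vΔt = 0.971c × 9.2020 μs = 2.9111×10^8 m/s × 9.2020×10^-6 s = 2680 m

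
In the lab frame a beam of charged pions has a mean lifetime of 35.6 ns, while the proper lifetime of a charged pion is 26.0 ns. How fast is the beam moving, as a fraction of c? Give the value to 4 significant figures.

γ = Δt/τ₀ = 35.6/26.0 = 1.36923
β = √(1 − 1/γ²) = √(1 − 1/1.36923²) = 0.6831

β ≈ 0.6831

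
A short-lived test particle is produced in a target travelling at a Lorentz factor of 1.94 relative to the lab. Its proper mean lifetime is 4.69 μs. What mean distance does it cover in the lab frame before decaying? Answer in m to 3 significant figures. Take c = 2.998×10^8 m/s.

d ≈ 2340 m

β = √(1 − 1/γ²) = √(1 − 1/1.94²) = 0.85691
Dilated lifetime: Δt = γτ₀ = 1.94 × 4.69 μs = 9.0986 μs
d = vΔt = 0.85691c × 9.0986 μs = 2.5690×10^8 m/s × 9.0986×10^-6 s = 2340 m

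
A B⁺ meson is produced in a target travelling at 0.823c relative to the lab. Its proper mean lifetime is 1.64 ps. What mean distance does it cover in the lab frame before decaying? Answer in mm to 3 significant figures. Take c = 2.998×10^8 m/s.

γ = 1/√(1 − 0.823²) = 1.7604
Dilated lifetime: Δt = γτ₀ = 1.7604 × 1.64 ps = 2.8871 ps
d = vΔt = 0.823c × 2.8871 ps = 2.4674×10^8 m/s × 2.8871×10^-12 s = 0.712 mm

d ≈ 0.712 mm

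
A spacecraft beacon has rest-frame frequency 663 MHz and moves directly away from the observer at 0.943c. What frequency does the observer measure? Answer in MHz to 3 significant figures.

f_obs ≈ 114 MHz

Relativistic Doppler: f_obs = f_src √((1−β)/(1+β))
= 663 × √(0.057000/1.9430) = 663 × 0.17128 = 114 MHz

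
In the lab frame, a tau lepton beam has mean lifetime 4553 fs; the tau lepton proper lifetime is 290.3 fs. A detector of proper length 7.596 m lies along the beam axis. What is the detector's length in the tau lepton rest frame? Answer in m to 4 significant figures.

Time dilation ⇒ γ = Δt/τ₀ = 4553/290.3 = 15.6838
Length contraction: L = L₀/γ = 7.596/15.6838 = 0.4843 m

L ≈ 0.4843 m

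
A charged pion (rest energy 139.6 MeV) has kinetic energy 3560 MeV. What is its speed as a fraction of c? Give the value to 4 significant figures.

γ = 1 + K/(m₀c²) = 1 + 3560/139.6 = 26.5014
β = √(1 − 1/γ²) = 0.9993

β ≈ 0.9993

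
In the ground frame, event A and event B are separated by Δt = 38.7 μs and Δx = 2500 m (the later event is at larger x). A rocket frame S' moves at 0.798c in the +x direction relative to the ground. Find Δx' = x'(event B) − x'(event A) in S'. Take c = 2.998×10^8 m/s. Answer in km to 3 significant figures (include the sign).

γ = 1/√(1 − 0.798²) = 1.6593
Δx' = γ(Δx − vΔt) = 1.6593 × (2500 m − 0.798×(2.998×10^8 m/s)×38.7×10^-6 s)
= 1.6593 × (-6758.6 m) = -11.2 km

Δx' ≈ -11.2 km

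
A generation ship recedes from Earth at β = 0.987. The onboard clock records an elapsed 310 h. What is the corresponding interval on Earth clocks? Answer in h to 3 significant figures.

Δt ≈ 1930 h

γ = 1/√(1 − 0.987²) = 6.2220
Time dilation: Δt = γτ₀ = 6.2220 × 310 h = 1930 h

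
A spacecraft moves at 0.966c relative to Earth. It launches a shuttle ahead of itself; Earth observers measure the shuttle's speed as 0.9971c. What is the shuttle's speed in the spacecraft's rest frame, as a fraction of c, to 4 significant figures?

Inverse velocity addition: u' = (u − v)/(1 − uv/c²)
= (0.9971 − 0.966)/(1 − 0.9971×0.966) = 0.03110/0.0368014 = 0.8451

u' ≈ 0.8451c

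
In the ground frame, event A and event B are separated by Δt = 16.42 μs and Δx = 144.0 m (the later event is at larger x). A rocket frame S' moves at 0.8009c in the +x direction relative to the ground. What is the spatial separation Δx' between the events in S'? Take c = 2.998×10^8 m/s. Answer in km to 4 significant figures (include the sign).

Δx' ≈ -6.344 km

γ = 1/√(1 − 0.8009²) = 1.67001
Δx' = γ(Δx − vΔt) = 1.67001 × (144.0 m − 0.8009×(2.998×10^8 m/s)×16.42×10^-6 s)
= 1.67001 × (-3798.60 m) = -6.344 km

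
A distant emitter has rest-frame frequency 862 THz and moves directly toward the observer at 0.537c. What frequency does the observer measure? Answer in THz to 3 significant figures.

Relativistic Doppler: f_obs = f_src √((1+β)/(1−β))
= 862 × √(1.5370/0.46300) = 862 × 1.8220 = 1570 THz

f_obs ≈ 1570 THz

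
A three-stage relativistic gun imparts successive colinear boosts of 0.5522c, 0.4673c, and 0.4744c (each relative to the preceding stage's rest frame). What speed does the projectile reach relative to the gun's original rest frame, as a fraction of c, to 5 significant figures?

Compose boost 2: (0.4673 + 0.5522)/(1 + 0.4673×0.5522) = 1.0195/1.258043 = 0.8103856
Compose boost 3: (0.4744 + 0.8103856)/(1 + 0.4744×0.8103856) = 1.284786/1.384447 = 0.92801

u ≈ 0.92801c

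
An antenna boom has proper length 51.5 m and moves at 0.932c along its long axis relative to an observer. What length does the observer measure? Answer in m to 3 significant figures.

γ = 1/√(1 − 0.932²) = 2.7589
Length contraction: L = L₀/γ = 51.5/2.7589 = 18.7 m

L ≈ 18.7 m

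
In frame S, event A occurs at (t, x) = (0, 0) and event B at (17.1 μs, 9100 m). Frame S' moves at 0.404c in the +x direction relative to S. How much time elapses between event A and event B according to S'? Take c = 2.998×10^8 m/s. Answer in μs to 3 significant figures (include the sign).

γ = 1/√(1 − 0.404²) = 1.0932
Δt' = γ(Δt − vΔx/c²) = 1.0932 × (17.1 μs − 0.404×9100 m / (2.998×10^8 m/s))
= 1.0932 × (4.8372 μs) = 5.29 μs

Δt' ≈ 5.29 μs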